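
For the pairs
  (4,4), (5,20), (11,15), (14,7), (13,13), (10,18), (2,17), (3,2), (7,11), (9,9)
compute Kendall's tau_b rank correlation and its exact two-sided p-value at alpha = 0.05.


Step 1: Enumerate the 45 unordered pairs (i,j) with i<j and classify each by sign(x_j-x_i) * sign(y_j-y_i).
  (1,2):dx=+1,dy=+16->C; (1,3):dx=+7,dy=+11->C; (1,4):dx=+10,dy=+3->C; (1,5):dx=+9,dy=+9->C
  (1,6):dx=+6,dy=+14->C; (1,7):dx=-2,dy=+13->D; (1,8):dx=-1,dy=-2->C; (1,9):dx=+3,dy=+7->C
  (1,10):dx=+5,dy=+5->C; (2,3):dx=+6,dy=-5->D; (2,4):dx=+9,dy=-13->D; (2,5):dx=+8,dy=-7->D
  (2,6):dx=+5,dy=-2->D; (2,7):dx=-3,dy=-3->C; (2,8):dx=-2,dy=-18->C; (2,9):dx=+2,dy=-9->D
  (2,10):dx=+4,dy=-11->D; (3,4):dx=+3,dy=-8->D; (3,5):dx=+2,dy=-2->D; (3,6):dx=-1,dy=+3->D
  (3,7):dx=-9,dy=+2->D; (3,8):dx=-8,dy=-13->C; (3,9):dx=-4,dy=-4->C; (3,10):dx=-2,dy=-6->C
  (4,5):dx=-1,dy=+6->D; (4,6):dx=-4,dy=+11->D; (4,7):dx=-12,dy=+10->D; (4,8):dx=-11,dy=-5->C
  (4,9):dx=-7,dy=+4->D; (4,10):dx=-5,dy=+2->D; (5,6):dx=-3,dy=+5->D; (5,7):dx=-11,dy=+4->D
  (5,8):dx=-10,dy=-11->C; (5,9):dx=-6,dy=-2->C; (5,10):dx=-4,dy=-4->C; (6,7):dx=-8,dy=-1->C
  (6,8):dx=-7,dy=-16->C; (6,9):dx=-3,dy=-7->C; (6,10):dx=-1,dy=-9->C; (7,8):dx=+1,dy=-15->D
  (7,9):dx=+5,dy=-6->D; (7,10):dx=+7,dy=-8->D; (8,9):dx=+4,dy=+9->C; (8,10):dx=+6,dy=+7->C
  (9,10):dx=+2,dy=-2->D
Step 2: C = 23, D = 22, total pairs = 45.
Step 3: tau = (C - D)/(n(n-1)/2) = (23 - 22)/45 = 0.022222.
Step 4: Exact two-sided p-value (enumerate n! = 3628800 permutations of y under H0): p = 1.000000.
Step 5: alpha = 0.05. fail to reject H0.

tau_b = 0.0222 (C=23, D=22), p = 1.000000, fail to reject H0.


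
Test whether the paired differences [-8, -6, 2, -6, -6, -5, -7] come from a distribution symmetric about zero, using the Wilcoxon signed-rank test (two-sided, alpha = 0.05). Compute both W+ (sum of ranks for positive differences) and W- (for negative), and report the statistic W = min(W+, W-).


Step 1: Drop any zero differences (none here) and take |d_i|.
|d| = [8, 6, 2, 6, 6, 5, 7]
Step 2: Midrank |d_i| (ties get averaged ranks).
ranks: |8|->7, |6|->4, |2|->1, |6|->4, |6|->4, |5|->2, |7|->6
Step 3: Attach original signs; sum ranks with positive sign and with negative sign.
W+ = 1 = 1
W- = 7 + 4 + 4 + 4 + 2 + 6 = 27
(Check: W+ + W- = 28 should equal n(n+1)/2 = 28.)
Step 4: Test statistic W = min(W+, W-) = 1.
Step 5: Ties in |d|, so use the tie-corrected normal approximation.
        E[W] = n(n+1)/4 = 7*8/4 = 14.
        Tie groups: |d|=6 (t=3); sum(t^3 - t) = 24.
        Var[W] = n(n+1)(2n+1)/24 - sum(t^3-t)/48 = 840/24 - 24/48 = 34.5.
        z = (W - E[W]) / sqrt(Var[W]) = (1 - 14) / 5.8737 = -2.2133.
        Two-sided p = 2*Phi(z) = 0.026879.
Step 6: alpha = 0.05. reject H0.

W+ = 1, W- = 27, W = min = 1, p = 0.026879, reject H0.


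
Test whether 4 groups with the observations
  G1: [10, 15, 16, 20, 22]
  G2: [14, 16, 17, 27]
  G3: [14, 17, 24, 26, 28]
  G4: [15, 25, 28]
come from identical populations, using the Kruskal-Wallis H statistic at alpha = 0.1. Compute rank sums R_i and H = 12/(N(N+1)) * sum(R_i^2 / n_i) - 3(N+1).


Step 1: Combine all N = 17 observations and assign midranks.
sorted (value, group, rank): (10,G1,1), (14,G2,2.5), (14,G3,2.5), (15,G1,4.5), (15,G4,4.5), (16,G1,6.5), (16,G2,6.5), (17,G2,8.5), (17,G3,8.5), (20,G1,10), (22,G1,11), (24,G3,12), (25,G4,13), (26,G3,14), (27,G2,15), (28,G3,16.5), (28,G4,16.5)
Step 2: Sum ranks within each group.
R_1 = 33 (n_1 = 5)
R_2 = 32.5 (n_2 = 4)
R_3 = 53.5 (n_3 = 5)
R_4 = 34 (n_4 = 3)
Step 3: H = 12/(N(N+1)) * sum(R_i^2/n_i) - 3(N+1)
     = 12/(17*18) * (33^2/5 + 32.5^2/4 + 53.5^2/5 + 34^2/3) - 3*18
     = 0.039216 * 1439.65 - 54
     = 2.456699.
Step 4: Ties present; correction factor C = 1 - 30/(17^3 - 17) = 0.993873. Corrected H = 2.456699 / 0.993873 = 2.471845.
Step 5: Under H0, H ~ chi^2(3); p-value = 0.480401.
Step 6: alpha = 0.1. fail to reject H0.

H = 2.4718, df = 3, p = 0.480401, fail to reject H0.


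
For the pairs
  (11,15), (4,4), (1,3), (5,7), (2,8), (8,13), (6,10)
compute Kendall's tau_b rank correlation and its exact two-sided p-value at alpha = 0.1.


Step 1: Enumerate the 21 unordered pairs (i,j) with i<j and classify each by sign(x_j-x_i) * sign(y_j-y_i).
  (1,2):dx=-7,dy=-11->C; (1,3):dx=-10,dy=-12->C; (1,4):dx=-6,dy=-8->C; (1,5):dx=-9,dy=-7->C
  (1,6):dx=-3,dy=-2->C; (1,7):dx=-5,dy=-5->C; (2,3):dx=-3,dy=-1->C; (2,4):dx=+1,dy=+3->C
  (2,5):dx=-2,dy=+4->D; (2,6):dx=+4,dy=+9->C; (2,7):dx=+2,dy=+6->C; (3,4):dx=+4,dy=+4->C
  (3,5):dx=+1,dy=+5->C; (3,6):dx=+7,dy=+10->C; (3,7):dx=+5,dy=+7->C; (4,5):dx=-3,dy=+1->D
  (4,6):dx=+3,dy=+6->C; (4,7):dx=+1,dy=+3->C; (5,6):dx=+6,dy=+5->C; (5,7):dx=+4,dy=+2->C
  (6,7):dx=-2,dy=-3->C
Step 2: C = 19, D = 2, total pairs = 21.
Step 3: tau = (C - D)/(n(n-1)/2) = (19 - 2)/21 = 0.809524.
Step 4: Exact two-sided p-value (enumerate n! = 5040 permutations of y under H0): p = 0.010714.
Step 5: alpha = 0.1. reject H0.

tau_b = 0.8095 (C=19, D=2), p = 0.010714, reject H0.


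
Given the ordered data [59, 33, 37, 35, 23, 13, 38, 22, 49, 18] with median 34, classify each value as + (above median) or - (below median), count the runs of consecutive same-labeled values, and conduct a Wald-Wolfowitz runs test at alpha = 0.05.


Step 1: Compute median = 34; label A = above, B = below.
Labels in order: ABAABBABAB  (n_A = 5, n_B = 5)
Step 2: Count runs R = 8.
Step 3: Under H0 (random ordering), E[R] = 2*n_A*n_B/(n_A+n_B) + 1 = 2*5*5/10 + 1 = 6.0000.
        Var[R] = 2*n_A*n_B*(2*n_A*n_B - n_A - n_B) / ((n_A+n_B)^2 * (n_A+n_B-1)) = 2000/900 = 2.2222.
        SD[R] = 1.4907.
Step 4: Continuity-corrected z = (R - 0.5 - E[R]) / SD[R] = (8 - 0.5 - 6.0000) / 1.4907 = 1.0062.
Step 5: Two-sided p-value via normal approximation = 2*(1 - Phi(|z|)) = 0.314305.
Step 6: alpha = 0.05. fail to reject H0.

R = 8, z = 1.0062, p = 0.314305, fail to reject H0.


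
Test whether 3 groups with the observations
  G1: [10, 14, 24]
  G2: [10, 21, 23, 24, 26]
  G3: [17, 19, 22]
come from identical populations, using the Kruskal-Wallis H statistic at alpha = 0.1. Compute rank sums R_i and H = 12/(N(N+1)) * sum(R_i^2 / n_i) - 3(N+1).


Step 1: Combine all N = 11 observations and assign midranks.
sorted (value, group, rank): (10,G1,1.5), (10,G2,1.5), (14,G1,3), (17,G3,4), (19,G3,5), (21,G2,6), (22,G3,7), (23,G2,8), (24,G1,9.5), (24,G2,9.5), (26,G2,11)
Step 2: Sum ranks within each group.
R_1 = 14 (n_1 = 3)
R_2 = 36 (n_2 = 5)
R_3 = 16 (n_3 = 3)
Step 3: H = 12/(N(N+1)) * sum(R_i^2/n_i) - 3(N+1)
     = 12/(11*12) * (14^2/3 + 36^2/5 + 16^2/3) - 3*12
     = 0.090909 * 409.867 - 36
     = 1.260606.
Step 4: Ties present; correction factor C = 1 - 12/(11^3 - 11) = 0.990909. Corrected H = 1.260606 / 0.990909 = 1.272171.
Step 5: Under H0, H ~ chi^2(2); p-value = 0.529360.
Step 6: alpha = 0.1. fail to reject H0.

H = 1.2722, df = 2, p = 0.529360, fail to reject H0.


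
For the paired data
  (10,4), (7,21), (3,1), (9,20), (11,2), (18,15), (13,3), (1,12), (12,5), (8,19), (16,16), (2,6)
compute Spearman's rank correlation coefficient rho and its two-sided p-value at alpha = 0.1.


Step 1: Rank x and y separately (midranks; no ties here).
rank(x): 10->7, 7->4, 3->3, 9->6, 11->8, 18->12, 13->10, 1->1, 12->9, 8->5, 16->11, 2->2
rank(y): 4->4, 21->12, 1->1, 20->11, 2->2, 15->8, 3->3, 12->7, 5->5, 19->10, 16->9, 6->6
Step 2: d_i = R_x(i) - R_y(i); compute d_i^2.
  (7-4)^2=9, (4-12)^2=64, (3-1)^2=4, (6-11)^2=25, (8-2)^2=36, (12-8)^2=16, (10-3)^2=49, (1-7)^2=36, (9-5)^2=16, (5-10)^2=25, (11-9)^2=4, (2-6)^2=16
sum(d^2) = 300.
Step 3: rho = 1 - 6*300 / (12*(12^2 - 1)) = 1 - 1800/1716 = -0.048951.
Step 4: Under H0, t = rho * sqrt((n-2)/(1-rho^2)) = -0.1550 ~ t(10).
Step 5: Two-sided p-value from the t-distribution with 10 df = 0.879919.
Step 6: alpha = 0.1. fail to reject H0.

rho = -0.0490, p = 0.879919, fail to reject H0 at alpha = 0.1.


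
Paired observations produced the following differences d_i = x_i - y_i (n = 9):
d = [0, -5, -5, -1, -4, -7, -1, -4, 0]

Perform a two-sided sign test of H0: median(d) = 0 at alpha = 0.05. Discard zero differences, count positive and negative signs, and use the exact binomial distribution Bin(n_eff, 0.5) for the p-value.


Step 1: Discard zero differences. Original n = 9; n_eff = number of nonzero differences = 7.
Nonzero differences (with sign): -5, -5, -1, -4, -7, -1, -4
Step 2: Count signs: positive = 0, negative = 7.
Step 3: Under H0: P(positive) = 0.5, so the number of positives S ~ Bin(7, 0.5).
Step 4: Two-sided exact p-value = sum of Bin(7,0.5) probabilities at or below the observed probability = 0.015625.
Step 5: alpha = 0.05. reject H0.

n_eff = 7, pos = 0, neg = 7, p = 0.015625, reject H0.


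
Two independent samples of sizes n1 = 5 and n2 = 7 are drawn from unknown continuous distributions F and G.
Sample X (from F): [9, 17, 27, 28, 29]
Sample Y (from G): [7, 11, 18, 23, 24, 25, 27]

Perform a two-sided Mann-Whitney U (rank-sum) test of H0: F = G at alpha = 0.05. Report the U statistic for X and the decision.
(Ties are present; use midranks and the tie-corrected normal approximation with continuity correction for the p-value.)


Step 1: Combine and sort all 12 observations; assign midranks.
sorted (value, group): (7,Y), (9,X), (11,Y), (17,X), (18,Y), (23,Y), (24,Y), (25,Y), (27,X), (27,Y), (28,X), (29,X)
ranks: 7->1, 9->2, 11->3, 17->4, 18->5, 23->6, 24->7, 25->8, 27->9.5, 27->9.5, 28->11, 29->12
Step 2: Rank sum for X: R1 = 2 + 4 + 9.5 + 11 + 12 = 38.5.
Step 3: U_X = R1 - n1(n1+1)/2 = 38.5 - 5*6/2 = 38.5 - 15 = 23.5.
       U_Y = n1*n2 - U_X = 35 - 23.5 = 11.5.
Step 4: Ties are present, so use the tie-corrected normal approximation (with continuity correction) for the p-value.
Step 5: p-value = 0.370914; compare to alpha = 0.05. fail to reject H0.

U_X = 23.5, p = 0.370914, fail to reject H0 at alpha = 0.05.


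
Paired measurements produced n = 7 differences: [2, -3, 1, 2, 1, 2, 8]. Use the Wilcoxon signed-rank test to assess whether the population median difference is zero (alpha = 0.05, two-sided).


Step 1: Drop any zero differences (none here) and take |d_i|.
|d| = [2, 3, 1, 2, 1, 2, 8]
Step 2: Midrank |d_i| (ties get averaged ranks).
ranks: |2|->4, |3|->6, |1|->1.5, |2|->4, |1|->1.5, |2|->4, |8|->7
Step 3: Attach original signs; sum ranks with positive sign and with negative sign.
W+ = 4 + 1.5 + 4 + 1.5 + 4 + 7 = 22
W- = 6 = 6
(Check: W+ + W- = 28 should equal n(n+1)/2 = 28.)
Step 4: Test statistic W = min(W+, W-) = 6.
Step 5: Ties in |d|, so use the tie-corrected normal approximation.
        E[W] = n(n+1)/4 = 7*8/4 = 14.
        Tie groups: |d|=1 (t=2), |d|=2 (t=3); sum(t^3 - t) = 30.
        Var[W] = n(n+1)(2n+1)/24 - sum(t^3-t)/48 = 840/24 - 30/48 = 34.375.
        z = (W - E[W]) / sqrt(Var[W]) = (6 - 14) / 5.8630 = -1.3645.
        Two-sided p = 2*Phi(z) = 0.172415.
Step 6: alpha = 0.05. fail to reject H0.

W+ = 22, W- = 6, W = min = 6, p = 0.172415, fail to reject H0.


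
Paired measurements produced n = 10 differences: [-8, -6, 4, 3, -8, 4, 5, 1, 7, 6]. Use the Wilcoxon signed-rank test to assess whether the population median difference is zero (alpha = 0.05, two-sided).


Step 1: Drop any zero differences (none here) and take |d_i|.
|d| = [8, 6, 4, 3, 8, 4, 5, 1, 7, 6]
Step 2: Midrank |d_i| (ties get averaged ranks).
ranks: |8|->9.5, |6|->6.5, |4|->3.5, |3|->2, |8|->9.5, |4|->3.5, |5|->5, |1|->1, |7|->8, |6|->6.5
Step 3: Attach original signs; sum ranks with positive sign and with negative sign.
W+ = 3.5 + 2 + 3.5 + 5 + 1 + 8 + 6.5 = 29.5
W- = 9.5 + 6.5 + 9.5 = 25.5
(Check: W+ + W- = 55 should equal n(n+1)/2 = 55.)
Step 4: Test statistic W = min(W+, W-) = 25.5.
Step 5: Ties in |d|, so use the tie-corrected normal approximation.
        E[W] = n(n+1)/4 = 10*11/4 = 27.5.
        Tie groups: |d|=4 (t=2), |d|=6 (t=2), |d|=8 (t=2); sum(t^3 - t) = 18.
        Var[W] = n(n+1)(2n+1)/24 - sum(t^3-t)/48 = 2310/24 - 18/48 = 95.875.
        z = (W - E[W]) / sqrt(Var[W]) = (25.5 - 27.5) / 9.7916 = -0.2043.
        Two-sided p = 2*Phi(z) = 0.838153.
Step 6: alpha = 0.05. fail to reject H0.

W+ = 29.5, W- = 25.5, W = min = 25.5, p = 0.838153, fail to reject H0.


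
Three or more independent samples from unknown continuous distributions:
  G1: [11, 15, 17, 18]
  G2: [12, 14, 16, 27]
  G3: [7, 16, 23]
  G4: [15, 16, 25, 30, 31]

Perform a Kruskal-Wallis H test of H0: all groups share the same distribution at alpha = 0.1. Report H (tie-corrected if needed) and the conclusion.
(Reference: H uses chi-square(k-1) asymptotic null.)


Step 1: Combine all N = 16 observations and assign midranks.
sorted (value, group, rank): (7,G3,1), (11,G1,2), (12,G2,3), (14,G2,4), (15,G1,5.5), (15,G4,5.5), (16,G2,8), (16,G3,8), (16,G4,8), (17,G1,10), (18,G1,11), (23,G3,12), (25,G4,13), (27,G2,14), (30,G4,15), (31,G4,16)
Step 2: Sum ranks within each group.
R_1 = 28.5 (n_1 = 4)
R_2 = 29 (n_2 = 4)
R_3 = 21 (n_3 = 3)
R_4 = 57.5 (n_4 = 5)
Step 3: H = 12/(N(N+1)) * sum(R_i^2/n_i) - 3(N+1)
     = 12/(16*17) * (28.5^2/4 + 29^2/4 + 21^2/3 + 57.5^2/5) - 3*17
     = 0.044118 * 1221.56 - 51
     = 2.892463.
Step 4: Ties present; correction factor C = 1 - 30/(16^3 - 16) = 0.992647. Corrected H = 2.892463 / 0.992647 = 2.913889.
Step 5: Under H0, H ~ chi^2(3); p-value = 0.405093.
Step 6: alpha = 0.1. fail to reject H0.

H = 2.9139, df = 3, p = 0.405093, fail to reject H0.


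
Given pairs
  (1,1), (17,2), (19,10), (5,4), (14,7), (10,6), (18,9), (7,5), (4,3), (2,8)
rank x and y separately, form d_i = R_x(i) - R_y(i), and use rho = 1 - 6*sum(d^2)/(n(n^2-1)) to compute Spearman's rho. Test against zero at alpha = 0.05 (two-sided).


Step 1: Rank x and y separately (midranks; no ties here).
rank(x): 1->1, 17->8, 19->10, 5->4, 14->7, 10->6, 18->9, 7->5, 4->3, 2->2
rank(y): 1->1, 2->2, 10->10, 4->4, 7->7, 6->6, 9->9, 5->5, 3->3, 8->8
Step 2: d_i = R_x(i) - R_y(i); compute d_i^2.
  (1-1)^2=0, (8-2)^2=36, (10-10)^2=0, (4-4)^2=0, (7-7)^2=0, (6-6)^2=0, (9-9)^2=0, (5-5)^2=0, (3-3)^2=0, (2-8)^2=36
sum(d^2) = 72.
Step 3: rho = 1 - 6*72 / (10*(10^2 - 1)) = 1 - 432/990 = 0.563636.
Step 4: Under H0, t = rho * sqrt((n-2)/(1-rho^2)) = 1.9300 ~ t(8).
Step 5: Two-sided p-value from the t-distribution with 8 df = 0.089724.
Step 6: alpha = 0.05. fail to reject H0.

rho = 0.5636, p = 0.089724, fail to reject H0 at alpha = 0.05.


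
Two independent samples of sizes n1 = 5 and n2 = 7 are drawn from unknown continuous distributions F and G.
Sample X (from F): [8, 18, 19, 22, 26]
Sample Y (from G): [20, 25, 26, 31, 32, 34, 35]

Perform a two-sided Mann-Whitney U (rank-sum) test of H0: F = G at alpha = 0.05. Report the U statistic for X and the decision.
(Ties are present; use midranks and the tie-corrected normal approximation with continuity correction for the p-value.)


Step 1: Combine and sort all 12 observations; assign midranks.
sorted (value, group): (8,X), (18,X), (19,X), (20,Y), (22,X), (25,Y), (26,X), (26,Y), (31,Y), (32,Y), (34,Y), (35,Y)
ranks: 8->1, 18->2, 19->3, 20->4, 22->5, 25->6, 26->7.5, 26->7.5, 31->9, 32->10, 34->11, 35->12
Step 2: Rank sum for X: R1 = 1 + 2 + 3 + 5 + 7.5 = 18.5.
Step 3: U_X = R1 - n1(n1+1)/2 = 18.5 - 5*6/2 = 18.5 - 15 = 3.5.
       U_Y = n1*n2 - U_X = 35 - 3.5 = 31.5.
Step 4: Ties are present, so use the tie-corrected normal approximation (with continuity correction) for the p-value.
Step 5: p-value = 0.028075; compare to alpha = 0.05. reject H0.

U_X = 3.5, p = 0.028075, reject H0 at alpha = 0.05.


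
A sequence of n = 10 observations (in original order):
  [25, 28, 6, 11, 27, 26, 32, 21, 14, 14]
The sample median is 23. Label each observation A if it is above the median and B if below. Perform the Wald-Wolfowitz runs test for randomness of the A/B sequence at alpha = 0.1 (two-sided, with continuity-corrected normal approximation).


Step 1: Compute median = 23; label A = above, B = below.
Labels in order: AABBAAABBB  (n_A = 5, n_B = 5)
Step 2: Count runs R = 4.
Step 3: Under H0 (random ordering), E[R] = 2*n_A*n_B/(n_A+n_B) + 1 = 2*5*5/10 + 1 = 6.0000.
        Var[R] = 2*n_A*n_B*(2*n_A*n_B - n_A - n_B) / ((n_A+n_B)^2 * (n_A+n_B-1)) = 2000/900 = 2.2222.
        SD[R] = 1.4907.
Step 4: Continuity-corrected z = (R + 0.5 - E[R]) / SD[R] = (4 + 0.5 - 6.0000) / 1.4907 = -1.0062.
Step 5: Two-sided p-value via normal approximation = 2*(1 - Phi(|z|)) = 0.314305.
Step 6: alpha = 0.1. fail to reject H0.

R = 4, z = -1.0062, p = 0.314305, fail to reject H0.


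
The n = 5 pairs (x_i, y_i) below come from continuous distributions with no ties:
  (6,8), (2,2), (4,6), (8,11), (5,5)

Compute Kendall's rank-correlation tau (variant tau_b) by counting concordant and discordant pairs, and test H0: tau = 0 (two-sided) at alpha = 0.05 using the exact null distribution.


Step 1: Enumerate the 10 unordered pairs (i,j) with i<j and classify each by sign(x_j-x_i) * sign(y_j-y_i).
  (1,2):dx=-4,dy=-6->C; (1,3):dx=-2,dy=-2->C; (1,4):dx=+2,dy=+3->C; (1,5):dx=-1,dy=-3->C
  (2,3):dx=+2,dy=+4->C; (2,4):dx=+6,dy=+9->C; (2,5):dx=+3,dy=+3->C; (3,4):dx=+4,dy=+5->C
  (3,5):dx=+1,dy=-1->D; (4,5):dx=-3,dy=-6->C
Step 2: C = 9, D = 1, total pairs = 10.
Step 3: tau = (C - D)/(n(n-1)/2) = (9 - 1)/10 = 0.800000.
Step 4: Exact two-sided p-value (enumerate n! = 120 permutations of y under H0): p = 0.083333.
Step 5: alpha = 0.05. fail to reject H0.

tau_b = 0.8000 (C=9, D=1), p = 0.083333, fail to reject H0.


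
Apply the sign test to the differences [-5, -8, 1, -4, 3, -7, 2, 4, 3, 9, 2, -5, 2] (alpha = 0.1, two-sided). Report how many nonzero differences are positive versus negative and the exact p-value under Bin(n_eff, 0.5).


Step 1: Discard zero differences. Original n = 13; n_eff = number of nonzero differences = 13.
Nonzero differences (with sign): -5, -8, +1, -4, +3, -7, +2, +4, +3, +9, +2, -5, +2
Step 2: Count signs: positive = 8, negative = 5.
Step 3: Under H0: P(positive) = 0.5, so the number of positives S ~ Bin(13, 0.5).
Step 4: Two-sided exact p-value = sum of Bin(13,0.5) probabilities at or below the observed probability = 0.581055.
Step 5: alpha = 0.1. fail to reject H0.

n_eff = 13, pos = 8, neg = 5, p = 0.581055, fail to reject H0.


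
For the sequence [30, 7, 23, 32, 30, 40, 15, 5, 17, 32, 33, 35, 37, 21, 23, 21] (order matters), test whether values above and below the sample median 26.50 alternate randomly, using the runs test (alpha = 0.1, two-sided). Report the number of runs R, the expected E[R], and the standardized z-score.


Step 1: Compute median = 26.50; label A = above, B = below.
Labels in order: ABBAAABBBAAAABBB  (n_A = 8, n_B = 8)
Step 2: Count runs R = 6.
Step 3: Under H0 (random ordering), E[R] = 2*n_A*n_B/(n_A+n_B) + 1 = 2*8*8/16 + 1 = 9.0000.
        Var[R] = 2*n_A*n_B*(2*n_A*n_B - n_A - n_B) / ((n_A+n_B)^2 * (n_A+n_B-1)) = 14336/3840 = 3.7333.
        SD[R] = 1.9322.
Step 4: Continuity-corrected z = (R + 0.5 - E[R]) / SD[R] = (6 + 0.5 - 9.0000) / 1.9322 = -1.2939.
Step 5: Two-sided p-value via normal approximation = 2*(1 - Phi(|z|)) = 0.195709.
Step 6: alpha = 0.1. fail to reject H0.

R = 6, z = -1.2939, p = 0.195709, fail to reject H0.


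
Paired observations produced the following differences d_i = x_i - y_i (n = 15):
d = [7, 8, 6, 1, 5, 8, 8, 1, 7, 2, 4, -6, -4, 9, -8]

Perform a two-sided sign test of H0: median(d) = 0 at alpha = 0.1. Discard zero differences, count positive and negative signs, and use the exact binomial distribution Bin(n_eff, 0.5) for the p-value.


Step 1: Discard zero differences. Original n = 15; n_eff = number of nonzero differences = 15.
Nonzero differences (with sign): +7, +8, +6, +1, +5, +8, +8, +1, +7, +2, +4, -6, -4, +9, -8
Step 2: Count signs: positive = 12, negative = 3.
Step 3: Under H0: P(positive) = 0.5, so the number of positives S ~ Bin(15, 0.5).
Step 4: Two-sided exact p-value = sum of Bin(15,0.5) probabilities at or below the observed probability = 0.035156.
Step 5: alpha = 0.1. reject H0.

n_eff = 15, pos = 12, neg = 3, p = 0.035156, reject H0.


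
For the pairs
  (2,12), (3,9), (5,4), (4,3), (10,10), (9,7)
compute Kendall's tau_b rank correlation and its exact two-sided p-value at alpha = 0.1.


Step 1: Enumerate the 15 unordered pairs (i,j) with i<j and classify each by sign(x_j-x_i) * sign(y_j-y_i).
  (1,2):dx=+1,dy=-3->D; (1,3):dx=+3,dy=-8->D; (1,4):dx=+2,dy=-9->D; (1,5):dx=+8,dy=-2->D
  (1,6):dx=+7,dy=-5->D; (2,3):dx=+2,dy=-5->D; (2,4):dx=+1,dy=-6->D; (2,5):dx=+7,dy=+1->C
  (2,6):dx=+6,dy=-2->D; (3,4):dx=-1,dy=-1->C; (3,5):dx=+5,dy=+6->C; (3,6):dx=+4,dy=+3->C
  (4,5):dx=+6,dy=+7->C; (4,6):dx=+5,dy=+4->C; (5,6):dx=-1,dy=-3->C
Step 2: C = 7, D = 8, total pairs = 15.
Step 3: tau = (C - D)/(n(n-1)/2) = (7 - 8)/15 = -0.066667.
Step 4: Exact two-sided p-value (enumerate n! = 720 permutations of y under H0): p = 1.000000.
Step 5: alpha = 0.1. fail to reject H0.

tau_b = -0.0667 (C=7, D=8), p = 1.000000, fail to reject H0.


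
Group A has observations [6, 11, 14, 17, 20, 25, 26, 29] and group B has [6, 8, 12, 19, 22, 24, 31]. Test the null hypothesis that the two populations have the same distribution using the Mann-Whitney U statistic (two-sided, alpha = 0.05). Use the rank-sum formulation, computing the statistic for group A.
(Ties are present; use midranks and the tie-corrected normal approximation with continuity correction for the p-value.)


Step 1: Combine and sort all 15 observations; assign midranks.
sorted (value, group): (6,X), (6,Y), (8,Y), (11,X), (12,Y), (14,X), (17,X), (19,Y), (20,X), (22,Y), (24,Y), (25,X), (26,X), (29,X), (31,Y)
ranks: 6->1.5, 6->1.5, 8->3, 11->4, 12->5, 14->6, 17->7, 19->8, 20->9, 22->10, 24->11, 25->12, 26->13, 29->14, 31->15
Step 2: Rank sum for X: R1 = 1.5 + 4 + 6 + 7 + 9 + 12 + 13 + 14 = 66.5.
Step 3: U_X = R1 - n1(n1+1)/2 = 66.5 - 8*9/2 = 66.5 - 36 = 30.5.
       U_Y = n1*n2 - U_X = 56 - 30.5 = 25.5.
Step 4: Ties are present, so use the tie-corrected normal approximation (with continuity correction) for the p-value.
Step 5: p-value = 0.816801; compare to alpha = 0.05. fail to reject H0.

U_X = 30.5, p = 0.816801, fail to reject H0 at alpha = 0.05.


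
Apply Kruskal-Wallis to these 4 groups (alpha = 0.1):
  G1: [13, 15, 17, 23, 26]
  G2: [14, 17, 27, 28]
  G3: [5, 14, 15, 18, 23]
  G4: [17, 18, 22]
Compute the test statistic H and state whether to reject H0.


Step 1: Combine all N = 17 observations and assign midranks.
sorted (value, group, rank): (5,G3,1), (13,G1,2), (14,G2,3.5), (14,G3,3.5), (15,G1,5.5), (15,G3,5.5), (17,G1,8), (17,G2,8), (17,G4,8), (18,G3,10.5), (18,G4,10.5), (22,G4,12), (23,G1,13.5), (23,G3,13.5), (26,G1,15), (27,G2,16), (28,G2,17)
Step 2: Sum ranks within each group.
R_1 = 44 (n_1 = 5)
R_2 = 44.5 (n_2 = 4)
R_3 = 34 (n_3 = 5)
R_4 = 30.5 (n_4 = 3)
Step 3: H = 12/(N(N+1)) * sum(R_i^2/n_i) - 3(N+1)
     = 12/(17*18) * (44^2/5 + 44.5^2/4 + 34^2/5 + 30.5^2/3) - 3*18
     = 0.039216 * 1423.55 - 54
     = 1.825327.
Step 4: Ties present; correction factor C = 1 - 48/(17^3 - 17) = 0.990196. Corrected H = 1.825327 / 0.990196 = 1.843399.
Step 5: Under H0, H ~ chi^2(3); p-value = 0.605537.
Step 6: alpha = 0.1. fail to reject H0.

H = 1.8434, df = 3, p = 0.605537, fail to reject H0.


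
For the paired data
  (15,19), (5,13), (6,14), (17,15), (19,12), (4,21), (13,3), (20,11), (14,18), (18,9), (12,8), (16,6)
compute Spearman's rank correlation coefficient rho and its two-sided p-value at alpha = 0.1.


Step 1: Rank x and y separately (midranks; no ties here).
rank(x): 15->7, 5->2, 6->3, 17->9, 19->11, 4->1, 13->5, 20->12, 14->6, 18->10, 12->4, 16->8
rank(y): 19->11, 13->7, 14->8, 15->9, 12->6, 21->12, 3->1, 11->5, 18->10, 9->4, 8->3, 6->2
Step 2: d_i = R_x(i) - R_y(i); compute d_i^2.
  (7-11)^2=16, (2-7)^2=25, (3-8)^2=25, (9-9)^2=0, (11-6)^2=25, (1-12)^2=121, (5-1)^2=16, (12-5)^2=49, (6-10)^2=16, (10-4)^2=36, (4-3)^2=1, (8-2)^2=36
sum(d^2) = 366.
Step 3: rho = 1 - 6*366 / (12*(12^2 - 1)) = 1 - 2196/1716 = -0.279720.
Step 4: Under H0, t = rho * sqrt((n-2)/(1-rho^2)) = -0.9213 ~ t(10).
Step 5: Two-sided p-value from the t-distribution with 10 df = 0.378569.
Step 6: alpha = 0.1. fail to reject H0.

rho = -0.2797, p = 0.378569, fail to reject H0 at alpha = 0.1.


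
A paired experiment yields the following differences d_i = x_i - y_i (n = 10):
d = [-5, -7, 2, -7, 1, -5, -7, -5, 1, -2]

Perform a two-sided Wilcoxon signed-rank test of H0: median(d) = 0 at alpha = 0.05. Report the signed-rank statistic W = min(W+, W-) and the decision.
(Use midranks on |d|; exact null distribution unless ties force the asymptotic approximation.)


Step 1: Drop any zero differences (none here) and take |d_i|.
|d| = [5, 7, 2, 7, 1, 5, 7, 5, 1, 2]
Step 2: Midrank |d_i| (ties get averaged ranks).
ranks: |5|->6, |7|->9, |2|->3.5, |7|->9, |1|->1.5, |5|->6, |7|->9, |5|->6, |1|->1.5, |2|->3.5
Step 3: Attach original signs; sum ranks with positive sign and with negative sign.
W+ = 3.5 + 1.5 + 1.5 = 6.5
W- = 6 + 9 + 9 + 6 + 9 + 6 + 3.5 = 48.5
(Check: W+ + W- = 55 should equal n(n+1)/2 = 55.)
Step 4: Test statistic W = min(W+, W-) = 6.5.
Step 5: Ties in |d|, so use the tie-corrected normal approximation.
        E[W] = n(n+1)/4 = 10*11/4 = 27.5.
        Tie groups: |d|=1 (t=2), |d|=2 (t=2), |d|=5 (t=3), |d|=7 (t=3); sum(t^3 - t) = 60.
        Var[W] = n(n+1)(2n+1)/24 - sum(t^3-t)/48 = 2310/24 - 60/48 = 95.
        z = (W - E[W]) / sqrt(Var[W]) = (6.5 - 27.5) / 9.7468 = -2.1546.
        Two-sided p = 2*Phi(z) = 0.031197.
Step 6: alpha = 0.05. reject H0.

W+ = 6.5, W- = 48.5, W = min = 6.5, p = 0.031197, reject H0.


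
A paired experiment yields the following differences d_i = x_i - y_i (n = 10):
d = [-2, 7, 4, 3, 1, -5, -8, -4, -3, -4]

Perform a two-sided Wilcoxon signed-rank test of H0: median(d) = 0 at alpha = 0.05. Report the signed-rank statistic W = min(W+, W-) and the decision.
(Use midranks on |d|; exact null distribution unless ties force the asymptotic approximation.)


Step 1: Drop any zero differences (none here) and take |d_i|.
|d| = [2, 7, 4, 3, 1, 5, 8, 4, 3, 4]
Step 2: Midrank |d_i| (ties get averaged ranks).
ranks: |2|->2, |7|->9, |4|->6, |3|->3.5, |1|->1, |5|->8, |8|->10, |4|->6, |3|->3.5, |4|->6
Step 3: Attach original signs; sum ranks with positive sign and with negative sign.
W+ = 9 + 6 + 3.5 + 1 = 19.5
W- = 2 + 8 + 10 + 6 + 3.5 + 6 = 35.5
(Check: W+ + W- = 55 should equal n(n+1)/2 = 55.)
Step 4: Test statistic W = min(W+, W-) = 19.5.
Step 5: Ties in |d|, so use the tie-corrected normal approximation.
        E[W] = n(n+1)/4 = 10*11/4 = 27.5.
        Tie groups: |d|=3 (t=2), |d|=4 (t=3); sum(t^3 - t) = 30.
        Var[W] = n(n+1)(2n+1)/24 - sum(t^3-t)/48 = 2310/24 - 30/48 = 95.625.
        z = (W - E[W]) / sqrt(Var[W]) = (19.5 - 27.5) / 9.7788 = -0.8181.
        Two-sided p = 2*Phi(z) = 0.413302.
Step 6: alpha = 0.05. fail to reject H0.

W+ = 19.5, W- = 35.5, W = min = 19.5, p = 0.413302, fail to reject H0.


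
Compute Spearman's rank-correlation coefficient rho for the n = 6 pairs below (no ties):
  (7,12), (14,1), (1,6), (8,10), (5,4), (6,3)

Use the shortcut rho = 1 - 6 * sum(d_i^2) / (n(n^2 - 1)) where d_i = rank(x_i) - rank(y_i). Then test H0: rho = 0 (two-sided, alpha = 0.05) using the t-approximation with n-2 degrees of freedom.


Step 1: Rank x and y separately (midranks; no ties here).
rank(x): 7->4, 14->6, 1->1, 8->5, 5->2, 6->3
rank(y): 12->6, 1->1, 6->4, 10->5, 4->3, 3->2
Step 2: d_i = R_x(i) - R_y(i); compute d_i^2.
  (4-6)^2=4, (6-1)^2=25, (1-4)^2=9, (5-5)^2=0, (2-3)^2=1, (3-2)^2=1
sum(d^2) = 40.
Step 3: rho = 1 - 6*40 / (6*(6^2 - 1)) = 1 - 240/210 = -0.142857.
Step 4: Under H0, t = rho * sqrt((n-2)/(1-rho^2)) = -0.2887 ~ t(4).
Step 5: Two-sided p-value from the t-distribution with 4 df = 0.787172.
Step 6: alpha = 0.05. fail to reject H0.

rho = -0.1429, p = 0.787172, fail to reject H0 at alpha = 0.05.


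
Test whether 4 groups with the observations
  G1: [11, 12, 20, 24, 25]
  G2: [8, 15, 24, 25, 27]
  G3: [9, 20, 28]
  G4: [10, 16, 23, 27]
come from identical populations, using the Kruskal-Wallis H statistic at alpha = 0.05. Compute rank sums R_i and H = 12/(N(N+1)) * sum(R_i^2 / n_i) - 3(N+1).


Step 1: Combine all N = 17 observations and assign midranks.
sorted (value, group, rank): (8,G2,1), (9,G3,2), (10,G4,3), (11,G1,4), (12,G1,5), (15,G2,6), (16,G4,7), (20,G1,8.5), (20,G3,8.5), (23,G4,10), (24,G1,11.5), (24,G2,11.5), (25,G1,13.5), (25,G2,13.5), (27,G2,15.5), (27,G4,15.5), (28,G3,17)
Step 2: Sum ranks within each group.
R_1 = 42.5 (n_1 = 5)
R_2 = 47.5 (n_2 = 5)
R_3 = 27.5 (n_3 = 3)
R_4 = 35.5 (n_4 = 4)
Step 3: H = 12/(N(N+1)) * sum(R_i^2/n_i) - 3(N+1)
     = 12/(17*18) * (42.5^2/5 + 47.5^2/5 + 27.5^2/3 + 35.5^2/4) - 3*18
     = 0.039216 * 1379.65 - 54
     = 0.103758.
Step 4: Ties present; correction factor C = 1 - 24/(17^3 - 17) = 0.995098. Corrected H = 0.103758 / 0.995098 = 0.104269.
Step 5: Under H0, H ~ chi^2(3); p-value = 0.991320.
Step 6: alpha = 0.05. fail to reject H0.

H = 0.1043, df = 3, p = 0.991320, fail to reject H0.


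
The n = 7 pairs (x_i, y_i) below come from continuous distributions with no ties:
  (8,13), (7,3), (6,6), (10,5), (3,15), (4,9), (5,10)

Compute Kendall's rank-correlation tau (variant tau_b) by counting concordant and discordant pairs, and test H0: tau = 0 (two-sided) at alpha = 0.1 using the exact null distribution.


Step 1: Enumerate the 21 unordered pairs (i,j) with i<j and classify each by sign(x_j-x_i) * sign(y_j-y_i).
  (1,2):dx=-1,dy=-10->C; (1,3):dx=-2,dy=-7->C; (1,4):dx=+2,dy=-8->D; (1,5):dx=-5,dy=+2->D
  (1,6):dx=-4,dy=-4->C; (1,7):dx=-3,dy=-3->C; (2,3):dx=-1,dy=+3->D; (2,4):dx=+3,dy=+2->C
  (2,5):dx=-4,dy=+12->D; (2,6):dx=-3,dy=+6->D; (2,7):dx=-2,dy=+7->D; (3,4):dx=+4,dy=-1->D
  (3,5):dx=-3,dy=+9->D; (3,6):dx=-2,dy=+3->D; (3,7):dx=-1,dy=+4->D; (4,5):dx=-7,dy=+10->D
  (4,6):dx=-6,dy=+4->D; (4,7):dx=-5,dy=+5->D; (5,6):dx=+1,dy=-6->D; (5,7):dx=+2,dy=-5->D
  (6,7):dx=+1,dy=+1->C
Step 2: C = 6, D = 15, total pairs = 21.
Step 3: tau = (C - D)/(n(n-1)/2) = (6 - 15)/21 = -0.428571.
Step 4: Exact two-sided p-value (enumerate n! = 5040 permutations of y under H0): p = 0.238889.
Step 5: alpha = 0.1. fail to reject H0.

tau_b = -0.4286 (C=6, D=15), p = 0.238889, fail to reject H0.


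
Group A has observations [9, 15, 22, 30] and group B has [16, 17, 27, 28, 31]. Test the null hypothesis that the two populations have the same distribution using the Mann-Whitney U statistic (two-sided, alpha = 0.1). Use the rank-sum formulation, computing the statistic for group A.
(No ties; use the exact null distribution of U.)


Step 1: Combine and sort all 9 observations; assign midranks.
sorted (value, group): (9,X), (15,X), (16,Y), (17,Y), (22,X), (27,Y), (28,Y), (30,X), (31,Y)
ranks: 9->1, 15->2, 16->3, 17->4, 22->5, 27->6, 28->7, 30->8, 31->9
Step 2: Rank sum for X: R1 = 1 + 2 + 5 + 8 = 16.
Step 3: U_X = R1 - n1(n1+1)/2 = 16 - 4*5/2 = 16 - 10 = 6.
       U_Y = n1*n2 - U_X = 20 - 6 = 14.
Step 4: No ties, so the exact null distribution of U (based on enumerating the C(9,4) = 126 equally likely rank assignments) gives the two-sided p-value.
Step 5: p-value = 0.412698; compare to alpha = 0.1. fail to reject H0.

U_X = 6, p = 0.412698, fail to reject H0 at alpha = 0.1.


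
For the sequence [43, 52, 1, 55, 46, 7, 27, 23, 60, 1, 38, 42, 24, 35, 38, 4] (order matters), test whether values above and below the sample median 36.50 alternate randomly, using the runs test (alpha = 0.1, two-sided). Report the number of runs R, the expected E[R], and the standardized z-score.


Step 1: Compute median = 36.50; label A = above, B = below.
Labels in order: AABAABBBABAABBAB  (n_A = 8, n_B = 8)
Step 2: Count runs R = 10.
Step 3: Under H0 (random ordering), E[R] = 2*n_A*n_B/(n_A+n_B) + 1 = 2*8*8/16 + 1 = 9.0000.
        Var[R] = 2*n_A*n_B*(2*n_A*n_B - n_A - n_B) / ((n_A+n_B)^2 * (n_A+n_B-1)) = 14336/3840 = 3.7333.
        SD[R] = 1.9322.
Step 4: Continuity-corrected z = (R - 0.5 - E[R]) / SD[R] = (10 - 0.5 - 9.0000) / 1.9322 = 0.2588.
Step 5: Two-sided p-value via normal approximation = 2*(1 - Phi(|z|)) = 0.795809.
Step 6: alpha = 0.1. fail to reject H0.

R = 10, z = 0.2588, p = 0.795809, fail to reject H0.


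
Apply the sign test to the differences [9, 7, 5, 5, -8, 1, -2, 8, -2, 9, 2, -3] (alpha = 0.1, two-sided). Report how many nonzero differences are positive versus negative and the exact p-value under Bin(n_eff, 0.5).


Step 1: Discard zero differences. Original n = 12; n_eff = number of nonzero differences = 12.
Nonzero differences (with sign): +9, +7, +5, +5, -8, +1, -2, +8, -2, +9, +2, -3
Step 2: Count signs: positive = 8, negative = 4.
Step 3: Under H0: P(positive) = 0.5, so the number of positives S ~ Bin(12, 0.5).
Step 4: Two-sided exact p-value = sum of Bin(12,0.5) probabilities at or below the observed probability = 0.387695.
Step 5: alpha = 0.1. fail to reject H0.

n_eff = 12, pos = 8, neg = 4, p = 0.387695, fail to reject H0.


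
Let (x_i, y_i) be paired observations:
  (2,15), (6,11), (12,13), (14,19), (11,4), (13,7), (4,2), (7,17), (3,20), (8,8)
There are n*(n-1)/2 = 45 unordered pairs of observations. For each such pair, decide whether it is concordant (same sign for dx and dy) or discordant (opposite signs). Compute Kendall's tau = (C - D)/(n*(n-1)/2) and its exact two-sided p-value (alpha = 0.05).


Step 1: Enumerate the 45 unordered pairs (i,j) with i<j and classify each by sign(x_j-x_i) * sign(y_j-y_i).
  (1,2):dx=+4,dy=-4->D; (1,3):dx=+10,dy=-2->D; (1,4):dx=+12,dy=+4->C; (1,5):dx=+9,dy=-11->D
  (1,6):dx=+11,dy=-8->D; (1,7):dx=+2,dy=-13->D; (1,8):dx=+5,dy=+2->C; (1,9):dx=+1,dy=+5->C
  (1,10):dx=+6,dy=-7->D; (2,3):dx=+6,dy=+2->C; (2,4):dx=+8,dy=+8->C; (2,5):dx=+5,dy=-7->D
  (2,6):dx=+7,dy=-4->D; (2,7):dx=-2,dy=-9->C; (2,8):dx=+1,dy=+6->C; (2,9):dx=-3,dy=+9->D
  (2,10):dx=+2,dy=-3->D; (3,4):dx=+2,dy=+6->C; (3,5):dx=-1,dy=-9->C; (3,6):dx=+1,dy=-6->D
  (3,7):dx=-8,dy=-11->C; (3,8):dx=-5,dy=+4->D; (3,9):dx=-9,dy=+7->D; (3,10):dx=-4,dy=-5->C
  (4,5):dx=-3,dy=-15->C; (4,6):dx=-1,dy=-12->C; (4,7):dx=-10,dy=-17->C; (4,8):dx=-7,dy=-2->C
  (4,9):dx=-11,dy=+1->D; (4,10):dx=-6,dy=-11->C; (5,6):dx=+2,dy=+3->C; (5,7):dx=-7,dy=-2->C
  (5,8):dx=-4,dy=+13->D; (5,9):dx=-8,dy=+16->D; (5,10):dx=-3,dy=+4->D; (6,7):dx=-9,dy=-5->C
  (6,8):dx=-6,dy=+10->D; (6,9):dx=-10,dy=+13->D; (6,10):dx=-5,dy=+1->D; (7,8):dx=+3,dy=+15->C
  (7,9):dx=-1,dy=+18->D; (7,10):dx=+4,dy=+6->C; (8,9):dx=-4,dy=+3->D; (8,10):dx=+1,dy=-9->D
  (9,10):dx=+5,dy=-12->D
Step 2: C = 21, D = 24, total pairs = 45.
Step 3: tau = (C - D)/(n(n-1)/2) = (21 - 24)/45 = -0.066667.
Step 4: Exact two-sided p-value (enumerate n! = 3628800 permutations of y under H0): p = 0.861801.
Step 5: alpha = 0.05. fail to reject H0.

tau_b = -0.0667 (C=21, D=24), p = 0.861801, fail to reject H0.


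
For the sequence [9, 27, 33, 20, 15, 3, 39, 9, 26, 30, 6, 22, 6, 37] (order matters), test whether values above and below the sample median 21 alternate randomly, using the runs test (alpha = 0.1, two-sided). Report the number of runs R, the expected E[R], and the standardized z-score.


Step 1: Compute median = 21; label A = above, B = below.
Labels in order: BAABBBABAABABA  (n_A = 7, n_B = 7)
Step 2: Count runs R = 10.
Step 3: Under H0 (random ordering), E[R] = 2*n_A*n_B/(n_A+n_B) + 1 = 2*7*7/14 + 1 = 8.0000.
        Var[R] = 2*n_A*n_B*(2*n_A*n_B - n_A - n_B) / ((n_A+n_B)^2 * (n_A+n_B-1)) = 8232/2548 = 3.2308.
        SD[R] = 1.7974.
Step 4: Continuity-corrected z = (R - 0.5 - E[R]) / SD[R] = (10 - 0.5 - 8.0000) / 1.7974 = 0.8345.
Step 5: Two-sided p-value via normal approximation = 2*(1 - Phi(|z|)) = 0.403986.
Step 6: alpha = 0.1. fail to reject H0.

R = 10, z = 0.8345, p = 0.403986, fail to reject H0.


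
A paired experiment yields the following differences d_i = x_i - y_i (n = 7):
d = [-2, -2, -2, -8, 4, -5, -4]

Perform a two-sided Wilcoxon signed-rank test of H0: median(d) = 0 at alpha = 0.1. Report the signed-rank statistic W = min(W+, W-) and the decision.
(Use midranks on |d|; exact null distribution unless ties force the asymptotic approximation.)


Step 1: Drop any zero differences (none here) and take |d_i|.
|d| = [2, 2, 2, 8, 4, 5, 4]
Step 2: Midrank |d_i| (ties get averaged ranks).
ranks: |2|->2, |2|->2, |2|->2, |8|->7, |4|->4.5, |5|->6, |4|->4.5
Step 3: Attach original signs; sum ranks with positive sign and with negative sign.
W+ = 4.5 = 4.5
W- = 2 + 2 + 2 + 7 + 6 + 4.5 = 23.5
(Check: W+ + W- = 28 should equal n(n+1)/2 = 28.)
Step 4: Test statistic W = min(W+, W-) = 4.5.
Step 5: Ties in |d|, so use the tie-corrected normal approximation.
        E[W] = n(n+1)/4 = 7*8/4 = 14.
        Tie groups: |d|=2 (t=3), |d|=4 (t=2); sum(t^3 - t) = 30.
        Var[W] = n(n+1)(2n+1)/24 - sum(t^3-t)/48 = 840/24 - 30/48 = 34.375.
        z = (W - E[W]) / sqrt(Var[W]) = (4.5 - 14) / 5.8630 = -1.6203.
        Two-sided p = 2*Phi(z) = 0.105162.
Step 6: alpha = 0.1. fail to reject H0.

W+ = 4.5, W- = 23.5, W = min = 4.5, p = 0.105162, fail to reject H0.


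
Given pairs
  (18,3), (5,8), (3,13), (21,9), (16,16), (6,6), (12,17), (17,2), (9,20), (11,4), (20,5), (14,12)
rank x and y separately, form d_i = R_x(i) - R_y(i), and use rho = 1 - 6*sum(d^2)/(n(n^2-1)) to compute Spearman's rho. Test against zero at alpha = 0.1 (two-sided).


Step 1: Rank x and y separately (midranks; no ties here).
rank(x): 18->10, 5->2, 3->1, 21->12, 16->8, 6->3, 12->6, 17->9, 9->4, 11->5, 20->11, 14->7
rank(y): 3->2, 8->6, 13->9, 9->7, 16->10, 6->5, 17->11, 2->1, 20->12, 4->3, 5->4, 12->8
Step 2: d_i = R_x(i) - R_y(i); compute d_i^2.
  (10-2)^2=64, (2-6)^2=16, (1-9)^2=64, (12-7)^2=25, (8-10)^2=4, (3-5)^2=4, (6-11)^2=25, (9-1)^2=64, (4-12)^2=64, (5-3)^2=4, (11-4)^2=49, (7-8)^2=1
sum(d^2) = 384.
Step 3: rho = 1 - 6*384 / (12*(12^2 - 1)) = 1 - 2304/1716 = -0.342657.
Step 4: Under H0, t = rho * sqrt((n-2)/(1-rho^2)) = -1.1534 ~ t(10).
Step 5: Two-sided p-value from the t-distribution with 10 df = 0.275567.
Step 6: alpha = 0.1. fail to reject H0.

rho = -0.3427, p = 0.275567, fail to reject H0 at alpha = 0.1.


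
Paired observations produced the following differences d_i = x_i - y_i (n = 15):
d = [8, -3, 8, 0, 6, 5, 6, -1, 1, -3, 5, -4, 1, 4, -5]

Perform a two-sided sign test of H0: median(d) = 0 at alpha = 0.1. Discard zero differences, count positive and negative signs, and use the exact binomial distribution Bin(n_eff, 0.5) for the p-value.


Step 1: Discard zero differences. Original n = 15; n_eff = number of nonzero differences = 14.
Nonzero differences (with sign): +8, -3, +8, +6, +5, +6, -1, +1, -3, +5, -4, +1, +4, -5
Step 2: Count signs: positive = 9, negative = 5.
Step 3: Under H0: P(positive) = 0.5, so the number of positives S ~ Bin(14, 0.5).
Step 4: Two-sided exact p-value = sum of Bin(14,0.5) probabilities at or below the observed probability = 0.423950.
Step 5: alpha = 0.1. fail to reject H0.

n_eff = 14, pos = 9, neg = 5, p = 0.423950, fail to reject H0.


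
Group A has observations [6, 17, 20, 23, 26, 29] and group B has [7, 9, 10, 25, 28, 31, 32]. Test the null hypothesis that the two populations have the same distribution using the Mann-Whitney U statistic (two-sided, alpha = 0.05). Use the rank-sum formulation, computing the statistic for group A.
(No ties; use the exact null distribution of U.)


Step 1: Combine and sort all 13 observations; assign midranks.
sorted (value, group): (6,X), (7,Y), (9,Y), (10,Y), (17,X), (20,X), (23,X), (25,Y), (26,X), (28,Y), (29,X), (31,Y), (32,Y)
ranks: 6->1, 7->2, 9->3, 10->4, 17->5, 20->6, 23->7, 25->8, 26->9, 28->10, 29->11, 31->12, 32->13
Step 2: Rank sum for X: R1 = 1 + 5 + 6 + 7 + 9 + 11 = 39.
Step 3: U_X = R1 - n1(n1+1)/2 = 39 - 6*7/2 = 39 - 21 = 18.
       U_Y = n1*n2 - U_X = 42 - 18 = 24.
Step 4: No ties, so the exact null distribution of U (based on enumerating the C(13,6) = 1716 equally likely rank assignments) gives the two-sided p-value.
Step 5: p-value = 0.730769; compare to alpha = 0.05. fail to reject H0.

U_X = 18, p = 0.730769, fail to reject H0 at alpha = 0.05.


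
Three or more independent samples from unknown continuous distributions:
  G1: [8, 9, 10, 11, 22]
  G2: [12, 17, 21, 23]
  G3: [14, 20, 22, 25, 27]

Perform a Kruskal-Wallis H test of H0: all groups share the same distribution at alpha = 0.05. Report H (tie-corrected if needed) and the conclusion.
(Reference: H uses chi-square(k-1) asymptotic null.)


Step 1: Combine all N = 14 observations and assign midranks.
sorted (value, group, rank): (8,G1,1), (9,G1,2), (10,G1,3), (11,G1,4), (12,G2,5), (14,G3,6), (17,G2,7), (20,G3,8), (21,G2,9), (22,G1,10.5), (22,G3,10.5), (23,G2,12), (25,G3,13), (27,G3,14)
Step 2: Sum ranks within each group.
R_1 = 20.5 (n_1 = 5)
R_2 = 33 (n_2 = 4)
R_3 = 51.5 (n_3 = 5)
Step 3: H = 12/(N(N+1)) * sum(R_i^2/n_i) - 3(N+1)
     = 12/(14*15) * (20.5^2/5 + 33^2/4 + 51.5^2/5) - 3*15
     = 0.057143 * 886.75 - 45
     = 5.671429.
Step 4: Ties present; correction factor C = 1 - 6/(14^3 - 14) = 0.997802. Corrected H = 5.671429 / 0.997802 = 5.683921.
Step 5: Under H0, H ~ chi^2(2); p-value = 0.058311.
Step 6: alpha = 0.05. fail to reject H0.

H = 5.6839, df = 2, p = 0.058311, fail to reject H0.
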